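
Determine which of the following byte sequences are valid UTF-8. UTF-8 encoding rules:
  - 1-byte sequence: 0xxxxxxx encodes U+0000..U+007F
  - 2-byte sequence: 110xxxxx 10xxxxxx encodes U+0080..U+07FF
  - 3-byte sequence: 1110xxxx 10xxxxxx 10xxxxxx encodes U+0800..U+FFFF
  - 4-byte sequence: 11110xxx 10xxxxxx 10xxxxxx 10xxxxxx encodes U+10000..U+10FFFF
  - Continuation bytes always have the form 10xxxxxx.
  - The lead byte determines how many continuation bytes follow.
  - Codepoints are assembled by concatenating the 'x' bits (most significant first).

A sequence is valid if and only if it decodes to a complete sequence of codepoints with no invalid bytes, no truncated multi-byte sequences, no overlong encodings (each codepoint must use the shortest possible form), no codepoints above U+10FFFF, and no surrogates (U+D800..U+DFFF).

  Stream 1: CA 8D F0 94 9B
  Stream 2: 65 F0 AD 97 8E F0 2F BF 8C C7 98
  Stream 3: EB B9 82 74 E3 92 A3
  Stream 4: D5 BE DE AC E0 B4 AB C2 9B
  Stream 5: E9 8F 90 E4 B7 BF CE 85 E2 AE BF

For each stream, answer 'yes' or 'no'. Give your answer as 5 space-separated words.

Stream 1: error at byte offset 5. INVALID
Stream 2: error at byte offset 6. INVALID
Stream 3: decodes cleanly. VALID
Stream 4: decodes cleanly. VALID
Stream 5: decodes cleanly. VALID

Answer: no no yes yes yes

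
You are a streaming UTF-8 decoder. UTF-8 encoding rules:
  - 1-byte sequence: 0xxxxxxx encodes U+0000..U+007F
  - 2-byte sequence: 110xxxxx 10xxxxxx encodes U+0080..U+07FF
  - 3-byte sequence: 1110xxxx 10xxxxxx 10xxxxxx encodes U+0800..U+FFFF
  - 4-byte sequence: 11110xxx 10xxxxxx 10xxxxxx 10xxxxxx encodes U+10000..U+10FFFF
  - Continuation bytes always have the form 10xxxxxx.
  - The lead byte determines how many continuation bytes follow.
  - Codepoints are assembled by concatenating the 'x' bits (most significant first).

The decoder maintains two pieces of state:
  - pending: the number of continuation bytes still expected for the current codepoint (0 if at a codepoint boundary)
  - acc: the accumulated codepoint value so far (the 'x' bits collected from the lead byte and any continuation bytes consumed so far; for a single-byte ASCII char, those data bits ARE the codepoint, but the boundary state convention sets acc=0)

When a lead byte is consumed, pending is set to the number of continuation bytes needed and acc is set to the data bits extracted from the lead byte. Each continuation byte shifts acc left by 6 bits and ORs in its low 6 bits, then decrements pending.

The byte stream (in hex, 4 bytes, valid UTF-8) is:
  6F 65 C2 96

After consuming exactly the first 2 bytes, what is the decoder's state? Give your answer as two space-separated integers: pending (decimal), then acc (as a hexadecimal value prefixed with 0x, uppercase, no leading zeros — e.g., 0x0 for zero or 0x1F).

Answer: 0 0x0

Derivation:
Byte[0]=6F: 1-byte. pending=0, acc=0x0
Byte[1]=65: 1-byte. pending=0, acc=0x0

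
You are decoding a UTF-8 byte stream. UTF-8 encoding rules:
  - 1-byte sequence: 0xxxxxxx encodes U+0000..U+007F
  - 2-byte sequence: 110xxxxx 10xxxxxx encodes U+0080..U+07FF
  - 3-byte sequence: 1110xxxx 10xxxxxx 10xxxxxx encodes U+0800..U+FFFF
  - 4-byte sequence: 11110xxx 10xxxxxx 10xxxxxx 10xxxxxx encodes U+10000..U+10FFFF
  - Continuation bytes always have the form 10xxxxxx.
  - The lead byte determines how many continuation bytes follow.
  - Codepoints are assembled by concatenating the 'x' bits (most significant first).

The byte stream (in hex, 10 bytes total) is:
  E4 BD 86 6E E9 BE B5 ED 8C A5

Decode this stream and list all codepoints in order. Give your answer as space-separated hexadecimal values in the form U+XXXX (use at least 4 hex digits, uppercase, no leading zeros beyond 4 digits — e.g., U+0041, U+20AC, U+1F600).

Byte[0]=E4: 3-byte lead, need 2 cont bytes. acc=0x4
Byte[1]=BD: continuation. acc=(acc<<6)|0x3D=0x13D
Byte[2]=86: continuation. acc=(acc<<6)|0x06=0x4F46
Completed: cp=U+4F46 (starts at byte 0)
Byte[3]=6E: 1-byte ASCII. cp=U+006E
Byte[4]=E9: 3-byte lead, need 2 cont bytes. acc=0x9
Byte[5]=BE: continuation. acc=(acc<<6)|0x3E=0x27E
Byte[6]=B5: continuation. acc=(acc<<6)|0x35=0x9FB5
Completed: cp=U+9FB5 (starts at byte 4)
Byte[7]=ED: 3-byte lead, need 2 cont bytes. acc=0xD
Byte[8]=8C: continuation. acc=(acc<<6)|0x0C=0x34C
Byte[9]=A5: continuation. acc=(acc<<6)|0x25=0xD325
Completed: cp=U+D325 (starts at byte 7)

Answer: U+4F46 U+006E U+9FB5 U+D325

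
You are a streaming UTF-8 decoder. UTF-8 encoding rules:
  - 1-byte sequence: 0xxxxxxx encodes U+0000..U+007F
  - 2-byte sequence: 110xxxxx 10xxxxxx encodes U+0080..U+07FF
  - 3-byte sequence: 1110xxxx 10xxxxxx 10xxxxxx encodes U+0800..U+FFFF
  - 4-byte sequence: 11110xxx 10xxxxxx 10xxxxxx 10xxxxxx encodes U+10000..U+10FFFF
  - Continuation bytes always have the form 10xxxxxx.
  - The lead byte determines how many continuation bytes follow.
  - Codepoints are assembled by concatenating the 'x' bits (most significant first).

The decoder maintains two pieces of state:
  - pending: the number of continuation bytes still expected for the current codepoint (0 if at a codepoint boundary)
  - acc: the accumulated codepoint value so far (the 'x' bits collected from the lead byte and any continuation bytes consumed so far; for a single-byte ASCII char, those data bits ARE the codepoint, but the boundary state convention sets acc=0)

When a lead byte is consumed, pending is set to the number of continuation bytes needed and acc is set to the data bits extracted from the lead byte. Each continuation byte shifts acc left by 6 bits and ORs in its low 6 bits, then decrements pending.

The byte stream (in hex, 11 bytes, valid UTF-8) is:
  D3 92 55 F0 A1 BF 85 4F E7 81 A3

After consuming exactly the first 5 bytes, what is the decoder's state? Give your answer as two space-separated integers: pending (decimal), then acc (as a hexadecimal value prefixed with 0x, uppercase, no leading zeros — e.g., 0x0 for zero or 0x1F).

Answer: 2 0x21

Derivation:
Byte[0]=D3: 2-byte lead. pending=1, acc=0x13
Byte[1]=92: continuation. acc=(acc<<6)|0x12=0x4D2, pending=0
Byte[2]=55: 1-byte. pending=0, acc=0x0
Byte[3]=F0: 4-byte lead. pending=3, acc=0x0
Byte[4]=A1: continuation. acc=(acc<<6)|0x21=0x21, pending=2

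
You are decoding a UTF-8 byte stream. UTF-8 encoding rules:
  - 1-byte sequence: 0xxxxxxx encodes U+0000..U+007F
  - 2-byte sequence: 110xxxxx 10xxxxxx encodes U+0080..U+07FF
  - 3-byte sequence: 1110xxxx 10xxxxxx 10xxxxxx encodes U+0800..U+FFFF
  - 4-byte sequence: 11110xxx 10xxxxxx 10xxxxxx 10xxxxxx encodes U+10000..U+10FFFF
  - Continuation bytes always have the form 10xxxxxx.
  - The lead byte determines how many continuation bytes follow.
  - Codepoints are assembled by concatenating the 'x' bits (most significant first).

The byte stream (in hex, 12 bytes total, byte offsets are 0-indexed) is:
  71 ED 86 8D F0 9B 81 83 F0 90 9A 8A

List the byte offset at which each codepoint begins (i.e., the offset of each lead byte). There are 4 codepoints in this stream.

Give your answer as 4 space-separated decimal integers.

Answer: 0 1 4 8

Derivation:
Byte[0]=71: 1-byte ASCII. cp=U+0071
Byte[1]=ED: 3-byte lead, need 2 cont bytes. acc=0xD
Byte[2]=86: continuation. acc=(acc<<6)|0x06=0x346
Byte[3]=8D: continuation. acc=(acc<<6)|0x0D=0xD18D
Completed: cp=U+D18D (starts at byte 1)
Byte[4]=F0: 4-byte lead, need 3 cont bytes. acc=0x0
Byte[5]=9B: continuation. acc=(acc<<6)|0x1B=0x1B
Byte[6]=81: continuation. acc=(acc<<6)|0x01=0x6C1
Byte[7]=83: continuation. acc=(acc<<6)|0x03=0x1B043
Completed: cp=U+1B043 (starts at byte 4)
Byte[8]=F0: 4-byte lead, need 3 cont bytes. acc=0x0
Byte[9]=90: continuation. acc=(acc<<6)|0x10=0x10
Byte[10]=9A: continuation. acc=(acc<<6)|0x1A=0x41A
Byte[11]=8A: continuation. acc=(acc<<6)|0x0A=0x1068A
Completed: cp=U+1068A (starts at byte 8)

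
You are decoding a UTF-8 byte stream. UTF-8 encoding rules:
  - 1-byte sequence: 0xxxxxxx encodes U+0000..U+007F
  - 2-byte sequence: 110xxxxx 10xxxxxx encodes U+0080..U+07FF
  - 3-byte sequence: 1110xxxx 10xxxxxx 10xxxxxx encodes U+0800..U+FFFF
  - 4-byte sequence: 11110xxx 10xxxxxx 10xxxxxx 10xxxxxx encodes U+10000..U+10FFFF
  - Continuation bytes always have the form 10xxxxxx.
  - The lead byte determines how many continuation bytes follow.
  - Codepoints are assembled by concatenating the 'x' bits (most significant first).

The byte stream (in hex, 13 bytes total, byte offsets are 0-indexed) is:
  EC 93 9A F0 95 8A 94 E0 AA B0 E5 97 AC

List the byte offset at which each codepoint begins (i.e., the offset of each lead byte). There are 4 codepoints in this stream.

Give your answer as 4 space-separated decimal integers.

Byte[0]=EC: 3-byte lead, need 2 cont bytes. acc=0xC
Byte[1]=93: continuation. acc=(acc<<6)|0x13=0x313
Byte[2]=9A: continuation. acc=(acc<<6)|0x1A=0xC4DA
Completed: cp=U+C4DA (starts at byte 0)
Byte[3]=F0: 4-byte lead, need 3 cont bytes. acc=0x0
Byte[4]=95: continuation. acc=(acc<<6)|0x15=0x15
Byte[5]=8A: continuation. acc=(acc<<6)|0x0A=0x54A
Byte[6]=94: continuation. acc=(acc<<6)|0x14=0x15294
Completed: cp=U+15294 (starts at byte 3)
Byte[7]=E0: 3-byte lead, need 2 cont bytes. acc=0x0
Byte[8]=AA: continuation. acc=(acc<<6)|0x2A=0x2A
Byte[9]=B0: continuation. acc=(acc<<6)|0x30=0xAB0
Completed: cp=U+0AB0 (starts at byte 7)
Byte[10]=E5: 3-byte lead, need 2 cont bytes. acc=0x5
Byte[11]=97: continuation. acc=(acc<<6)|0x17=0x157
Byte[12]=AC: continuation. acc=(acc<<6)|0x2C=0x55EC
Completed: cp=U+55EC (starts at byte 10)

Answer: 0 3 7 10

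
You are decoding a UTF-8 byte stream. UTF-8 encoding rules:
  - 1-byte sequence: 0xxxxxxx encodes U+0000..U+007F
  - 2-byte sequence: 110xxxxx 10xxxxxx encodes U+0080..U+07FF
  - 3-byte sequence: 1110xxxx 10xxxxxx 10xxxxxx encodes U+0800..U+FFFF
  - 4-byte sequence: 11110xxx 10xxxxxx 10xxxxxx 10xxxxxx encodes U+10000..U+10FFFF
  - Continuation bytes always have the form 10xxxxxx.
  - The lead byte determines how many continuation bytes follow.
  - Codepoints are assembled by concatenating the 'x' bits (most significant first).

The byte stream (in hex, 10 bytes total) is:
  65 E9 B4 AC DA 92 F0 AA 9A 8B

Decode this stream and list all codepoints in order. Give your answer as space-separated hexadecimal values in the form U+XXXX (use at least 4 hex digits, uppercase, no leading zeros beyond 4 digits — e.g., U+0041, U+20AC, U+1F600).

Byte[0]=65: 1-byte ASCII. cp=U+0065
Byte[1]=E9: 3-byte lead, need 2 cont bytes. acc=0x9
Byte[2]=B4: continuation. acc=(acc<<6)|0x34=0x274
Byte[3]=AC: continuation. acc=(acc<<6)|0x2C=0x9D2C
Completed: cp=U+9D2C (starts at byte 1)
Byte[4]=DA: 2-byte lead, need 1 cont bytes. acc=0x1A
Byte[5]=92: continuation. acc=(acc<<6)|0x12=0x692
Completed: cp=U+0692 (starts at byte 4)
Byte[6]=F0: 4-byte lead, need 3 cont bytes. acc=0x0
Byte[7]=AA: continuation. acc=(acc<<6)|0x2A=0x2A
Byte[8]=9A: continuation. acc=(acc<<6)|0x1A=0xA9A
Byte[9]=8B: continuation. acc=(acc<<6)|0x0B=0x2A68B
Completed: cp=U+2A68B (starts at byte 6)

Answer: U+0065 U+9D2C U+0692 U+2A68B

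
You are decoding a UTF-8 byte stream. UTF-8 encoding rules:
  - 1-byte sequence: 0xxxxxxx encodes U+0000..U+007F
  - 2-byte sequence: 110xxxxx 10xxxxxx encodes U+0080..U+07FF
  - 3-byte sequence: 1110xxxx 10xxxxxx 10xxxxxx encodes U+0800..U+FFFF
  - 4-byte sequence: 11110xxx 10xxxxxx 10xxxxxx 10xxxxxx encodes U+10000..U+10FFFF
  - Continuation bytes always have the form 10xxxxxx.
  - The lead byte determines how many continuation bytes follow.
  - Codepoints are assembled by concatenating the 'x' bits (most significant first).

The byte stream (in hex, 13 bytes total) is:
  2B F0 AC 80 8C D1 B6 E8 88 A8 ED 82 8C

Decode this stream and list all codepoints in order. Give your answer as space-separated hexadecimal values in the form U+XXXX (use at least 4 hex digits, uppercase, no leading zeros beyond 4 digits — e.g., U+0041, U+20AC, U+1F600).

Byte[0]=2B: 1-byte ASCII. cp=U+002B
Byte[1]=F0: 4-byte lead, need 3 cont bytes. acc=0x0
Byte[2]=AC: continuation. acc=(acc<<6)|0x2C=0x2C
Byte[3]=80: continuation. acc=(acc<<6)|0x00=0xB00
Byte[4]=8C: continuation. acc=(acc<<6)|0x0C=0x2C00C
Completed: cp=U+2C00C (starts at byte 1)
Byte[5]=D1: 2-byte lead, need 1 cont bytes. acc=0x11
Byte[6]=B6: continuation. acc=(acc<<6)|0x36=0x476
Completed: cp=U+0476 (starts at byte 5)
Byte[7]=E8: 3-byte lead, need 2 cont bytes. acc=0x8
Byte[8]=88: continuation. acc=(acc<<6)|0x08=0x208
Byte[9]=A8: continuation. acc=(acc<<6)|0x28=0x8228
Completed: cp=U+8228 (starts at byte 7)
Byte[10]=ED: 3-byte lead, need 2 cont bytes. acc=0xD
Byte[11]=82: continuation. acc=(acc<<6)|0x02=0x342
Byte[12]=8C: continuation. acc=(acc<<6)|0x0C=0xD08C
Completed: cp=U+D08C (starts at byte 10)

Answer: U+002B U+2C00C U+0476 U+8228 U+D08C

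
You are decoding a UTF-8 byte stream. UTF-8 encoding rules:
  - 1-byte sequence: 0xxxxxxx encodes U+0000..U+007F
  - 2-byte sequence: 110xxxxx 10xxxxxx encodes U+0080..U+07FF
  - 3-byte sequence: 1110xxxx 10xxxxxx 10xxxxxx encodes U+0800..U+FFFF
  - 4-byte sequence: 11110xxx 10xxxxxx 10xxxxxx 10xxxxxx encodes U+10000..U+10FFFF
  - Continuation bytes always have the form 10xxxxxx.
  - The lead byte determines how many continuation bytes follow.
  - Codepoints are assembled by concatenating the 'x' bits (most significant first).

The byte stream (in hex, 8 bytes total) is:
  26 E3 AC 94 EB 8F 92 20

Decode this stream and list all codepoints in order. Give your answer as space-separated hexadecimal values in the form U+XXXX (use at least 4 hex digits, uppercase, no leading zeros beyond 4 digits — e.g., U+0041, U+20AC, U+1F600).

Byte[0]=26: 1-byte ASCII. cp=U+0026
Byte[1]=E3: 3-byte lead, need 2 cont bytes. acc=0x3
Byte[2]=AC: continuation. acc=(acc<<6)|0x2C=0xEC
Byte[3]=94: continuation. acc=(acc<<6)|0x14=0x3B14
Completed: cp=U+3B14 (starts at byte 1)
Byte[4]=EB: 3-byte lead, need 2 cont bytes. acc=0xB
Byte[5]=8F: continuation. acc=(acc<<6)|0x0F=0x2CF
Byte[6]=92: continuation. acc=(acc<<6)|0x12=0xB3D2
Completed: cp=U+B3D2 (starts at byte 4)
Byte[7]=20: 1-byte ASCII. cp=U+0020

Answer: U+0026 U+3B14 U+B3D2 U+0020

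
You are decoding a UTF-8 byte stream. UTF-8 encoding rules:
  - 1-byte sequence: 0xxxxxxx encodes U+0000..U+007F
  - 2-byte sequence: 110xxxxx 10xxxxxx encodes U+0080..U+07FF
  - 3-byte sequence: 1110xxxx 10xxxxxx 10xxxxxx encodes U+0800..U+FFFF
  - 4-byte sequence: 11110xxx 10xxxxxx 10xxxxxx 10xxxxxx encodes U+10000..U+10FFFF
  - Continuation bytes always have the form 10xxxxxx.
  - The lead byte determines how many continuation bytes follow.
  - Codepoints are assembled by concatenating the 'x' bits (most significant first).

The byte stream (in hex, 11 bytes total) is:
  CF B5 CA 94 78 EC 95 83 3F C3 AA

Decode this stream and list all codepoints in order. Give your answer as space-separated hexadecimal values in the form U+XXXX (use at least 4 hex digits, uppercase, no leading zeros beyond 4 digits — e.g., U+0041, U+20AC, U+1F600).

Answer: U+03F5 U+0294 U+0078 U+C543 U+003F U+00EA

Derivation:
Byte[0]=CF: 2-byte lead, need 1 cont bytes. acc=0xF
Byte[1]=B5: continuation. acc=(acc<<6)|0x35=0x3F5
Completed: cp=U+03F5 (starts at byte 0)
Byte[2]=CA: 2-byte lead, need 1 cont bytes. acc=0xA
Byte[3]=94: continuation. acc=(acc<<6)|0x14=0x294
Completed: cp=U+0294 (starts at byte 2)
Byte[4]=78: 1-byte ASCII. cp=U+0078
Byte[5]=EC: 3-byte lead, need 2 cont bytes. acc=0xC
Byte[6]=95: continuation. acc=(acc<<6)|0x15=0x315
Byte[7]=83: continuation. acc=(acc<<6)|0x03=0xC543
Completed: cp=U+C543 (starts at byte 5)
Byte[8]=3F: 1-byte ASCII. cp=U+003F
Byte[9]=C3: 2-byte lead, need 1 cont bytes. acc=0x3
Byte[10]=AA: continuation. acc=(acc<<6)|0x2A=0xEA
Completed: cp=U+00EA (starts at byte 9)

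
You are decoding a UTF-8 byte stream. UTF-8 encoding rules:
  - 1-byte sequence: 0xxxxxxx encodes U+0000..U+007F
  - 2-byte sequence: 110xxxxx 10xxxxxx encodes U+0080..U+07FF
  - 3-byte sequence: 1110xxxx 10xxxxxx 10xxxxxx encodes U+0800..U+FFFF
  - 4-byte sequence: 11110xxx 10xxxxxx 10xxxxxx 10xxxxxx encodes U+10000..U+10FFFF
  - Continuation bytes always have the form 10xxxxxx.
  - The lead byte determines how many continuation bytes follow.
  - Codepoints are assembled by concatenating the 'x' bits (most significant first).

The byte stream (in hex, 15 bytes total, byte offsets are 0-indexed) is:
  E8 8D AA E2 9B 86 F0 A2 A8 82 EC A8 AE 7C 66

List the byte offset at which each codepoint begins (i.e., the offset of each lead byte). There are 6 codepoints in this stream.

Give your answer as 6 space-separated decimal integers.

Byte[0]=E8: 3-byte lead, need 2 cont bytes. acc=0x8
Byte[1]=8D: continuation. acc=(acc<<6)|0x0D=0x20D
Byte[2]=AA: continuation. acc=(acc<<6)|0x2A=0x836A
Completed: cp=U+836A (starts at byte 0)
Byte[3]=E2: 3-byte lead, need 2 cont bytes. acc=0x2
Byte[4]=9B: continuation. acc=(acc<<6)|0x1B=0x9B
Byte[5]=86: continuation. acc=(acc<<6)|0x06=0x26C6
Completed: cp=U+26C6 (starts at byte 3)
Byte[6]=F0: 4-byte lead, need 3 cont bytes. acc=0x0
Byte[7]=A2: continuation. acc=(acc<<6)|0x22=0x22
Byte[8]=A8: continuation. acc=(acc<<6)|0x28=0x8A8
Byte[9]=82: continuation. acc=(acc<<6)|0x02=0x22A02
Completed: cp=U+22A02 (starts at byte 6)
Byte[10]=EC: 3-byte lead, need 2 cont bytes. acc=0xC
Byte[11]=A8: continuation. acc=(acc<<6)|0x28=0x328
Byte[12]=AE: continuation. acc=(acc<<6)|0x2E=0xCA2E
Completed: cp=U+CA2E (starts at byte 10)
Byte[13]=7C: 1-byte ASCII. cp=U+007C
Byte[14]=66: 1-byte ASCII. cp=U+0066

Answer: 0 3 6 10 13 14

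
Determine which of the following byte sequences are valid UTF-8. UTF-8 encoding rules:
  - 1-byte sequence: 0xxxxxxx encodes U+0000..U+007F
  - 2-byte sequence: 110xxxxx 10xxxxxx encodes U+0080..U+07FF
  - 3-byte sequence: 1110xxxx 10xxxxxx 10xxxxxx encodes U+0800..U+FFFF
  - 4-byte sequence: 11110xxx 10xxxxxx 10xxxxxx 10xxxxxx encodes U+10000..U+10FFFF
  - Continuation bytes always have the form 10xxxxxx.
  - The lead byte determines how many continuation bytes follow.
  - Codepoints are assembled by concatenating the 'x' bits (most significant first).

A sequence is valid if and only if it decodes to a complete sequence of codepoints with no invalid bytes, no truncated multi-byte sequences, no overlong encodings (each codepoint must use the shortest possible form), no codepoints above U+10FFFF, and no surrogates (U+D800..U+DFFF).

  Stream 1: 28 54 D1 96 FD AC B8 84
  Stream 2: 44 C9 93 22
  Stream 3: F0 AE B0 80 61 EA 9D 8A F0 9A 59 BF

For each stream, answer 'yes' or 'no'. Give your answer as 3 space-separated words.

Answer: no yes no

Derivation:
Stream 1: error at byte offset 4. INVALID
Stream 2: decodes cleanly. VALID
Stream 3: error at byte offset 10. INVALID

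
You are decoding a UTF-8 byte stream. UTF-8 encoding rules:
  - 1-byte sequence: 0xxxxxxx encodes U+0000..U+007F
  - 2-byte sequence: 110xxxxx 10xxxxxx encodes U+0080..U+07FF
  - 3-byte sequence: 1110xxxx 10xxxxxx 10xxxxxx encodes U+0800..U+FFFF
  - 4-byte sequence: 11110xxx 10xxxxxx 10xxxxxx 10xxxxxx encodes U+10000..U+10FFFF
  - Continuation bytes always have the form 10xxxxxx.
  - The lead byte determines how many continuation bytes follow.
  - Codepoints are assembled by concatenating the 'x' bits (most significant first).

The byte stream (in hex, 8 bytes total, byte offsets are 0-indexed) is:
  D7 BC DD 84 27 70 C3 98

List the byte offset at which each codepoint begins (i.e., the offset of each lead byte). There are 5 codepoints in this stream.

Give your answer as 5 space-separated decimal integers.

Byte[0]=D7: 2-byte lead, need 1 cont bytes. acc=0x17
Byte[1]=BC: continuation. acc=(acc<<6)|0x3C=0x5FC
Completed: cp=U+05FC (starts at byte 0)
Byte[2]=DD: 2-byte lead, need 1 cont bytes. acc=0x1D
Byte[3]=84: continuation. acc=(acc<<6)|0x04=0x744
Completed: cp=U+0744 (starts at byte 2)
Byte[4]=27: 1-byte ASCII. cp=U+0027
Byte[5]=70: 1-byte ASCII. cp=U+0070
Byte[6]=C3: 2-byte lead, need 1 cont bytes. acc=0x3
Byte[7]=98: continuation. acc=(acc<<6)|0x18=0xD8
Completed: cp=U+00D8 (starts at byte 6)

Answer: 0 2 4 5 6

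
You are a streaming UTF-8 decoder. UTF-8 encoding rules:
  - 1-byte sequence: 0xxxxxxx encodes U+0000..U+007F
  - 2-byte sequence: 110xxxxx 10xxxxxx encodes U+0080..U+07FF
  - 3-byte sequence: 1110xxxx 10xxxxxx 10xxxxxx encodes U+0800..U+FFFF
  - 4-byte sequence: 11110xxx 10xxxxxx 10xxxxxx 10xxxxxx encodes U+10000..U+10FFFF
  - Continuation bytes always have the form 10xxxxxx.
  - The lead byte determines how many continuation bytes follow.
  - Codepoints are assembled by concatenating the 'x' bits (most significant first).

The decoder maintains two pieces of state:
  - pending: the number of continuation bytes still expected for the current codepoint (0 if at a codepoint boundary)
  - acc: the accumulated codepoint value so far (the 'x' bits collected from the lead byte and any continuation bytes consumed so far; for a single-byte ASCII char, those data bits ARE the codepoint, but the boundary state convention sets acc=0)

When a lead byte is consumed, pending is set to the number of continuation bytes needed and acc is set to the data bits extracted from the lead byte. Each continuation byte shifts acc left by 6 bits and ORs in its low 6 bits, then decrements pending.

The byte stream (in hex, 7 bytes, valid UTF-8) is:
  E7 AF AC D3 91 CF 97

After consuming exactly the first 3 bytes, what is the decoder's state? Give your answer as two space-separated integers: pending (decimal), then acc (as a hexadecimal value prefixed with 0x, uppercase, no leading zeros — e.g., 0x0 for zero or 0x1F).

Byte[0]=E7: 3-byte lead. pending=2, acc=0x7
Byte[1]=AF: continuation. acc=(acc<<6)|0x2F=0x1EF, pending=1
Byte[2]=AC: continuation. acc=(acc<<6)|0x2C=0x7BEC, pending=0

Answer: 0 0x7BEC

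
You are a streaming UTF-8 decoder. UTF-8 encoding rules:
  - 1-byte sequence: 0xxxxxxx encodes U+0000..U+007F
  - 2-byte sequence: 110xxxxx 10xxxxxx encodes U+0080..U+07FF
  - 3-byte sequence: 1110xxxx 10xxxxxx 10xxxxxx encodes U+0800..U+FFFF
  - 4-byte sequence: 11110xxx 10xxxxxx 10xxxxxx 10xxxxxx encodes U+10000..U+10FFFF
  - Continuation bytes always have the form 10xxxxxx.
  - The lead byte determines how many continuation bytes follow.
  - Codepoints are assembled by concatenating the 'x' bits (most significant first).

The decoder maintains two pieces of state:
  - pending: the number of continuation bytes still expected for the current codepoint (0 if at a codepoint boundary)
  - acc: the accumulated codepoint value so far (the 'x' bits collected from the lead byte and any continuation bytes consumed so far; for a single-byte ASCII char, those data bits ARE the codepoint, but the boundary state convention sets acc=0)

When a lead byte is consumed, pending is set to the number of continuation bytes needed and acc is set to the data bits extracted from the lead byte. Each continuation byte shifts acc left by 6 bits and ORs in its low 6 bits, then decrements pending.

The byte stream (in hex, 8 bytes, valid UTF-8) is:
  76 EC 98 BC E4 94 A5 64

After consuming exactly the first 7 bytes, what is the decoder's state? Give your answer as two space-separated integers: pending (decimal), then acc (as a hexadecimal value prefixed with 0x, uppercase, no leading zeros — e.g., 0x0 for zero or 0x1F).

Byte[0]=76: 1-byte. pending=0, acc=0x0
Byte[1]=EC: 3-byte lead. pending=2, acc=0xC
Byte[2]=98: continuation. acc=(acc<<6)|0x18=0x318, pending=1
Byte[3]=BC: continuation. acc=(acc<<6)|0x3C=0xC63C, pending=0
Byte[4]=E4: 3-byte lead. pending=2, acc=0x4
Byte[5]=94: continuation. acc=(acc<<6)|0x14=0x114, pending=1
Byte[6]=A5: continuation. acc=(acc<<6)|0x25=0x4525, pending=0

Answer: 0 0x4525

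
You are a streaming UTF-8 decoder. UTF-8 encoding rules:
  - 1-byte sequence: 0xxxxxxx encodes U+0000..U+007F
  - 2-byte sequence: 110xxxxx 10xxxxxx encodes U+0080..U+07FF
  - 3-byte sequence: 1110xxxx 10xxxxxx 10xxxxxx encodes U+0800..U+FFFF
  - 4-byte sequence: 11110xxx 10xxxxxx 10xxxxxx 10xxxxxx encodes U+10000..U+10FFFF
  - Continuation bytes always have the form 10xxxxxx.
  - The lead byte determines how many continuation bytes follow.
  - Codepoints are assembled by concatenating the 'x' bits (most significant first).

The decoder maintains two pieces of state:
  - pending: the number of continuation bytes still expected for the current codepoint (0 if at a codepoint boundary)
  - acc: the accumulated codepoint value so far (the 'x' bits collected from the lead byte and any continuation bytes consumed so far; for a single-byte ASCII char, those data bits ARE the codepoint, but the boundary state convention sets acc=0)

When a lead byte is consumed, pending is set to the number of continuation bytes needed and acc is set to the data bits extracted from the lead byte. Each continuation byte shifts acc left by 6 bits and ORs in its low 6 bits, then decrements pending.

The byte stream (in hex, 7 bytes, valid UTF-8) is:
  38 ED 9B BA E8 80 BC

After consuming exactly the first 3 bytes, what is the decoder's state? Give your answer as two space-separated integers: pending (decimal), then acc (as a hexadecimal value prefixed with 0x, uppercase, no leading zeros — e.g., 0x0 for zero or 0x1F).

Byte[0]=38: 1-byte. pending=0, acc=0x0
Byte[1]=ED: 3-byte lead. pending=2, acc=0xD
Byte[2]=9B: continuation. acc=(acc<<6)|0x1B=0x35B, pending=1

Answer: 1 0x35B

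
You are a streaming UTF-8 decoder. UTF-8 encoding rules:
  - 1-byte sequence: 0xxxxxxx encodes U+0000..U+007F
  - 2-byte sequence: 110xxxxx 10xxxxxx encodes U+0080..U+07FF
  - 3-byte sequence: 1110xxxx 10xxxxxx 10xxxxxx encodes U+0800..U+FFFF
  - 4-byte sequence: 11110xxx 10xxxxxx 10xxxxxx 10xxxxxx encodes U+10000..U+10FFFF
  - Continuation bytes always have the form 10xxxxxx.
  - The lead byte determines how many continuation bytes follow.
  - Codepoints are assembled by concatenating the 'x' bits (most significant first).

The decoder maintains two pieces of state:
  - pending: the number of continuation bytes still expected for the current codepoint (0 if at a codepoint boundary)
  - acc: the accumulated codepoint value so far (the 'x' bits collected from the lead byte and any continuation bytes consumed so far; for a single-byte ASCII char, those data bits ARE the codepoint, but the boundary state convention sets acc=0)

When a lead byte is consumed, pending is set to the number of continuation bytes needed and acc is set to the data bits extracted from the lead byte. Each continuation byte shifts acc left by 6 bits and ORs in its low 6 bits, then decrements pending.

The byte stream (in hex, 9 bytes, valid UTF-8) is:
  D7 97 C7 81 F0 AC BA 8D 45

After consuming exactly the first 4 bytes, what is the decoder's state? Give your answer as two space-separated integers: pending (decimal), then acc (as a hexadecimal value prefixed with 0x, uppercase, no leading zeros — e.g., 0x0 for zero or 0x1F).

Answer: 0 0x1C1

Derivation:
Byte[0]=D7: 2-byte lead. pending=1, acc=0x17
Byte[1]=97: continuation. acc=(acc<<6)|0x17=0x5D7, pending=0
Byte[2]=C7: 2-byte lead. pending=1, acc=0x7
Byte[3]=81: continuation. acc=(acc<<6)|0x01=0x1C1, pending=0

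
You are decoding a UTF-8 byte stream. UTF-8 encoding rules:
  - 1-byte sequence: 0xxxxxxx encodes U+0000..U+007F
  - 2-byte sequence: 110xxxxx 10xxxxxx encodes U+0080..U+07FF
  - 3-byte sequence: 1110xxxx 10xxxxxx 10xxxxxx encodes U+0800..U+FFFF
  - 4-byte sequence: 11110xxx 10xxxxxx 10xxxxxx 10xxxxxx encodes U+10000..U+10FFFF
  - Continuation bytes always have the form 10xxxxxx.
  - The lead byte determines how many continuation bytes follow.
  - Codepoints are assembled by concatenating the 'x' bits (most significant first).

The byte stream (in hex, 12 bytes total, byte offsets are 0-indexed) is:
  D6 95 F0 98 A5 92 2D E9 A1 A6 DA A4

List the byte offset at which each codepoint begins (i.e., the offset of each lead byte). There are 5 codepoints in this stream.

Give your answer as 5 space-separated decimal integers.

Answer: 0 2 6 7 10

Derivation:
Byte[0]=D6: 2-byte lead, need 1 cont bytes. acc=0x16
Byte[1]=95: continuation. acc=(acc<<6)|0x15=0x595
Completed: cp=U+0595 (starts at byte 0)
Byte[2]=F0: 4-byte lead, need 3 cont bytes. acc=0x0
Byte[3]=98: continuation. acc=(acc<<6)|0x18=0x18
Byte[4]=A5: continuation. acc=(acc<<6)|0x25=0x625
Byte[5]=92: continuation. acc=(acc<<6)|0x12=0x18952
Completed: cp=U+18952 (starts at byte 2)
Byte[6]=2D: 1-byte ASCII. cp=U+002D
Byte[7]=E9: 3-byte lead, need 2 cont bytes. acc=0x9
Byte[8]=A1: continuation. acc=(acc<<6)|0x21=0x261
Byte[9]=A6: continuation. acc=(acc<<6)|0x26=0x9866
Completed: cp=U+9866 (starts at byte 7)
Byte[10]=DA: 2-byte lead, need 1 cont bytes. acc=0x1A
Byte[11]=A4: continuation. acc=(acc<<6)|0x24=0x6A4
Completed: cp=U+06A4 (starts at byte 10)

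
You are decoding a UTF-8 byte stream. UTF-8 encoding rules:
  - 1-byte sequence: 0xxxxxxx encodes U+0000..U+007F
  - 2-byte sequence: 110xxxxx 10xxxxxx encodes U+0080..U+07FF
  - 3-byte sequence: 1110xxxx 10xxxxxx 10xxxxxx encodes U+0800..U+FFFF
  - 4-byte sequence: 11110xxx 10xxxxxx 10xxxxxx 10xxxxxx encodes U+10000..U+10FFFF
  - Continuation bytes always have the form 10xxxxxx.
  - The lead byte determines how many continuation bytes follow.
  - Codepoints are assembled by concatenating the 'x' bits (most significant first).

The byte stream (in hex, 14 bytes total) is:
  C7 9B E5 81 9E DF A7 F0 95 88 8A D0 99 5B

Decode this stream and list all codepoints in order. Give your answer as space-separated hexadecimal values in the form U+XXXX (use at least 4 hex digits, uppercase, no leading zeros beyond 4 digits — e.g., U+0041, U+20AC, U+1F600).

Byte[0]=C7: 2-byte lead, need 1 cont bytes. acc=0x7
Byte[1]=9B: continuation. acc=(acc<<6)|0x1B=0x1DB
Completed: cp=U+01DB (starts at byte 0)
Byte[2]=E5: 3-byte lead, need 2 cont bytes. acc=0x5
Byte[3]=81: continuation. acc=(acc<<6)|0x01=0x141
Byte[4]=9E: continuation. acc=(acc<<6)|0x1E=0x505E
Completed: cp=U+505E (starts at byte 2)
Byte[5]=DF: 2-byte lead, need 1 cont bytes. acc=0x1F
Byte[6]=A7: continuation. acc=(acc<<6)|0x27=0x7E7
Completed: cp=U+07E7 (starts at byte 5)
Byte[7]=F0: 4-byte lead, need 3 cont bytes. acc=0x0
Byte[8]=95: continuation. acc=(acc<<6)|0x15=0x15
Byte[9]=88: continuation. acc=(acc<<6)|0x08=0x548
Byte[10]=8A: continuation. acc=(acc<<6)|0x0A=0x1520A
Completed: cp=U+1520A (starts at byte 7)
Byte[11]=D0: 2-byte lead, need 1 cont bytes. acc=0x10
Byte[12]=99: continuation. acc=(acc<<6)|0x19=0x419
Completed: cp=U+0419 (starts at byte 11)
Byte[13]=5B: 1-byte ASCII. cp=U+005B

Answer: U+01DB U+505E U+07E7 U+1520A U+0419 U+005B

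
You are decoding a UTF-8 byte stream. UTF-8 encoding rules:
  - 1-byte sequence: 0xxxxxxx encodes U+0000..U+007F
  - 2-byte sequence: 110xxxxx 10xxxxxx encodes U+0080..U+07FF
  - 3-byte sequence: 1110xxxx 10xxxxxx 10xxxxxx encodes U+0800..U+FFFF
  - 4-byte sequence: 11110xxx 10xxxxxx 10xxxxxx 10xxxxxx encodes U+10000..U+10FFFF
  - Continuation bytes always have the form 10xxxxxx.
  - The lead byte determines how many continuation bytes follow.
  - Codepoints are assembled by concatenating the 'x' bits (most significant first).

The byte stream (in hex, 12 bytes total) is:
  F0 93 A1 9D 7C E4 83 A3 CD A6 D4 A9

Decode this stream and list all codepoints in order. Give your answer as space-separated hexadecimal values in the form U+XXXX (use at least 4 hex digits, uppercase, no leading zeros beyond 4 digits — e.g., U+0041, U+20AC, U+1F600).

Answer: U+1385D U+007C U+40E3 U+0366 U+0529

Derivation:
Byte[0]=F0: 4-byte lead, need 3 cont bytes. acc=0x0
Byte[1]=93: continuation. acc=(acc<<6)|0x13=0x13
Byte[2]=A1: continuation. acc=(acc<<6)|0x21=0x4E1
Byte[3]=9D: continuation. acc=(acc<<6)|0x1D=0x1385D
Completed: cp=U+1385D (starts at byte 0)
Byte[4]=7C: 1-byte ASCII. cp=U+007C
Byte[5]=E4: 3-byte lead, need 2 cont bytes. acc=0x4
Byte[6]=83: continuation. acc=(acc<<6)|0x03=0x103
Byte[7]=A3: continuation. acc=(acc<<6)|0x23=0x40E3
Completed: cp=U+40E3 (starts at byte 5)
Byte[8]=CD: 2-byte lead, need 1 cont bytes. acc=0xD
Byte[9]=A6: continuation. acc=(acc<<6)|0x26=0x366
Completed: cp=U+0366 (starts at byte 8)
Byte[10]=D4: 2-byte lead, need 1 cont bytes. acc=0x14
Byte[11]=A9: continuation. acc=(acc<<6)|0x29=0x529
Completed: cp=U+0529 (starts at byte 10)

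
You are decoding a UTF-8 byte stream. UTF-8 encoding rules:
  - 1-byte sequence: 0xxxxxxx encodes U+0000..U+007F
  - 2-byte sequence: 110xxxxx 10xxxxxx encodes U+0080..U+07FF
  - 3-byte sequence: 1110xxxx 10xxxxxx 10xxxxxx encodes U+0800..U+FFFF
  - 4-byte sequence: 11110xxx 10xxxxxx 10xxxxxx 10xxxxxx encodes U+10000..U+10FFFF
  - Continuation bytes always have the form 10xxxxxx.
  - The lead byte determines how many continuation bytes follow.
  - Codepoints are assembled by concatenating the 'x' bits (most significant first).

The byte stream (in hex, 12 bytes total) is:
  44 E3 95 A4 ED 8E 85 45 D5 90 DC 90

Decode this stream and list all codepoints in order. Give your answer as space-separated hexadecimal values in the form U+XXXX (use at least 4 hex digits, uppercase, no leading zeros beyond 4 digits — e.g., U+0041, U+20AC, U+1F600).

Byte[0]=44: 1-byte ASCII. cp=U+0044
Byte[1]=E3: 3-byte lead, need 2 cont bytes. acc=0x3
Byte[2]=95: continuation. acc=(acc<<6)|0x15=0xD5
Byte[3]=A4: continuation. acc=(acc<<6)|0x24=0x3564
Completed: cp=U+3564 (starts at byte 1)
Byte[4]=ED: 3-byte lead, need 2 cont bytes. acc=0xD
Byte[5]=8E: continuation. acc=(acc<<6)|0x0E=0x34E
Byte[6]=85: continuation. acc=(acc<<6)|0x05=0xD385
Completed: cp=U+D385 (starts at byte 4)
Byte[7]=45: 1-byte ASCII. cp=U+0045
Byte[8]=D5: 2-byte lead, need 1 cont bytes. acc=0x15
Byte[9]=90: continuation. acc=(acc<<6)|0x10=0x550
Completed: cp=U+0550 (starts at byte 8)
Byte[10]=DC: 2-byte lead, need 1 cont bytes. acc=0x1C
Byte[11]=90: continuation. acc=(acc<<6)|0x10=0x710
Completed: cp=U+0710 (starts at byte 10)

Answer: U+0044 U+3564 U+D385 U+0045 U+0550 U+0710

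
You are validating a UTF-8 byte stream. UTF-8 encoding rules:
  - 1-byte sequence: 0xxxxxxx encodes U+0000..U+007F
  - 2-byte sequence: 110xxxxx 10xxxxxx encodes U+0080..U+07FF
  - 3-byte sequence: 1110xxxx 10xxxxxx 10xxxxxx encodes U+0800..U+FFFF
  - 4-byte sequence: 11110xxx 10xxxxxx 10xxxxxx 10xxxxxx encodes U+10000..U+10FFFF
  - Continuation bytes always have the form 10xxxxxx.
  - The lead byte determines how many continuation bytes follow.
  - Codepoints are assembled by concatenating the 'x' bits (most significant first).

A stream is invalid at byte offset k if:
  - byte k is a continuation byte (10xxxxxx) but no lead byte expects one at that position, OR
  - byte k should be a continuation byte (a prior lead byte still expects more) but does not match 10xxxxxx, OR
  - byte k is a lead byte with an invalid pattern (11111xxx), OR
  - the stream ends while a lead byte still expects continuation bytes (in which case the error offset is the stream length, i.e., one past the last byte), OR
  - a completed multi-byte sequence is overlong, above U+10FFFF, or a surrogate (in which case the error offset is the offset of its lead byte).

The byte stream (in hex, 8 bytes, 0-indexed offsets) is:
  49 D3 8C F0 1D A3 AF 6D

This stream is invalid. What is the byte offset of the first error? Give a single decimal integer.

Answer: 4

Derivation:
Byte[0]=49: 1-byte ASCII. cp=U+0049
Byte[1]=D3: 2-byte lead, need 1 cont bytes. acc=0x13
Byte[2]=8C: continuation. acc=(acc<<6)|0x0C=0x4CC
Completed: cp=U+04CC (starts at byte 1)
Byte[3]=F0: 4-byte lead, need 3 cont bytes. acc=0x0
Byte[4]=1D: expected 10xxxxxx continuation. INVALID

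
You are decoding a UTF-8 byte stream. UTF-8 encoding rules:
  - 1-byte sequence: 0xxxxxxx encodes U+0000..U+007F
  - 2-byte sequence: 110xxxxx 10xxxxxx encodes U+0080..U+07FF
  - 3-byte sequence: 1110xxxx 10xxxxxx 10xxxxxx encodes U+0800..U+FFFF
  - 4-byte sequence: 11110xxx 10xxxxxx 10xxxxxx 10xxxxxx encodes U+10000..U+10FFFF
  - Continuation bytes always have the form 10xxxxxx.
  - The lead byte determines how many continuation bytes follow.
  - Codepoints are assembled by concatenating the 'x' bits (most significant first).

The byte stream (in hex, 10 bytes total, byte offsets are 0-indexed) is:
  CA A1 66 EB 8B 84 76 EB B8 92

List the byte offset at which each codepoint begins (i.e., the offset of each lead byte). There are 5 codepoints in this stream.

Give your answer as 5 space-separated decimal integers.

Answer: 0 2 3 6 7

Derivation:
Byte[0]=CA: 2-byte lead, need 1 cont bytes. acc=0xA
Byte[1]=A1: continuation. acc=(acc<<6)|0x21=0x2A1
Completed: cp=U+02A1 (starts at byte 0)
Byte[2]=66: 1-byte ASCII. cp=U+0066
Byte[3]=EB: 3-byte lead, need 2 cont bytes. acc=0xB
Byte[4]=8B: continuation. acc=(acc<<6)|0x0B=0x2CB
Byte[5]=84: continuation. acc=(acc<<6)|0x04=0xB2C4
Completed: cp=U+B2C4 (starts at byte 3)
Byte[6]=76: 1-byte ASCII. cp=U+0076
Byte[7]=EB: 3-byte lead, need 2 cont bytes. acc=0xB
Byte[8]=B8: continuation. acc=(acc<<6)|0x38=0x2F8
Byte[9]=92: continuation. acc=(acc<<6)|0x12=0xBE12
Completed: cp=U+BE12 (starts at byte 7)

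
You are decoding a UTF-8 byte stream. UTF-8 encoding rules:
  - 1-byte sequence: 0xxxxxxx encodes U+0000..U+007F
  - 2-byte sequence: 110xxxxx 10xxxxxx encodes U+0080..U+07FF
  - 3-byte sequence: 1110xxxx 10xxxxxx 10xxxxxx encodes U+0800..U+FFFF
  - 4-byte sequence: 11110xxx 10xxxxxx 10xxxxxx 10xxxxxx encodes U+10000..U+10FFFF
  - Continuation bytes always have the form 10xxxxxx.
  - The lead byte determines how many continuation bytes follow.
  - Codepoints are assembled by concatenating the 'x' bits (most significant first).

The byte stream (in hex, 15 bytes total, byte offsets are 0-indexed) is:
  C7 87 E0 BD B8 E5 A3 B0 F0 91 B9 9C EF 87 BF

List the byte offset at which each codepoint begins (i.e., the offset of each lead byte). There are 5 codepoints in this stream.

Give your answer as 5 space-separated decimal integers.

Answer: 0 2 5 8 12

Derivation:
Byte[0]=C7: 2-byte lead, need 1 cont bytes. acc=0x7
Byte[1]=87: continuation. acc=(acc<<6)|0x07=0x1C7
Completed: cp=U+01C7 (starts at byte 0)
Byte[2]=E0: 3-byte lead, need 2 cont bytes. acc=0x0
Byte[3]=BD: continuation. acc=(acc<<6)|0x3D=0x3D
Byte[4]=B8: continuation. acc=(acc<<6)|0x38=0xF78
Completed: cp=U+0F78 (starts at byte 2)
Byte[5]=E5: 3-byte lead, need 2 cont bytes. acc=0x5
Byte[6]=A3: continuation. acc=(acc<<6)|0x23=0x163
Byte[7]=B0: continuation. acc=(acc<<6)|0x30=0x58F0
Completed: cp=U+58F0 (starts at byte 5)
Byte[8]=F0: 4-byte lead, need 3 cont bytes. acc=0x0
Byte[9]=91: continuation. acc=(acc<<6)|0x11=0x11
Byte[10]=B9: continuation. acc=(acc<<6)|0x39=0x479
Byte[11]=9C: continuation. acc=(acc<<6)|0x1C=0x11E5C
Completed: cp=U+11E5C (starts at byte 8)
Byte[12]=EF: 3-byte lead, need 2 cont bytes. acc=0xF
Byte[13]=87: continuation. acc=(acc<<6)|0x07=0x3C7
Byte[14]=BF: continuation. acc=(acc<<6)|0x3F=0xF1FF
Completed: cp=U+F1FF (starts at byte 12)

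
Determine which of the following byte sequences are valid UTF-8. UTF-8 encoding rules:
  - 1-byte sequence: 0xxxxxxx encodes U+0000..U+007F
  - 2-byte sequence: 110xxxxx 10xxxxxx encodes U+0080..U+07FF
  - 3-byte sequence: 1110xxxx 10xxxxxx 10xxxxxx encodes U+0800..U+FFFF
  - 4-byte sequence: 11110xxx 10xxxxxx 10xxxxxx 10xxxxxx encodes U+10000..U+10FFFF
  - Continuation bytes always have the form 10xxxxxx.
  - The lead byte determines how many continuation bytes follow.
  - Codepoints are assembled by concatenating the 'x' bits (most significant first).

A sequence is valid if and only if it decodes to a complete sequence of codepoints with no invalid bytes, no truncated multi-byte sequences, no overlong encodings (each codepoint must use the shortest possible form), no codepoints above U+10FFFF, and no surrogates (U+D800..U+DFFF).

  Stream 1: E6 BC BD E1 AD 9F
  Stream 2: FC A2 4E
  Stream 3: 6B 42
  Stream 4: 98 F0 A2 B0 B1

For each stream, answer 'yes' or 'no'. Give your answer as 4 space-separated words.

Answer: yes no yes no

Derivation:
Stream 1: decodes cleanly. VALID
Stream 2: error at byte offset 0. INVALID
Stream 3: decodes cleanly. VALID
Stream 4: error at byte offset 0. INVALID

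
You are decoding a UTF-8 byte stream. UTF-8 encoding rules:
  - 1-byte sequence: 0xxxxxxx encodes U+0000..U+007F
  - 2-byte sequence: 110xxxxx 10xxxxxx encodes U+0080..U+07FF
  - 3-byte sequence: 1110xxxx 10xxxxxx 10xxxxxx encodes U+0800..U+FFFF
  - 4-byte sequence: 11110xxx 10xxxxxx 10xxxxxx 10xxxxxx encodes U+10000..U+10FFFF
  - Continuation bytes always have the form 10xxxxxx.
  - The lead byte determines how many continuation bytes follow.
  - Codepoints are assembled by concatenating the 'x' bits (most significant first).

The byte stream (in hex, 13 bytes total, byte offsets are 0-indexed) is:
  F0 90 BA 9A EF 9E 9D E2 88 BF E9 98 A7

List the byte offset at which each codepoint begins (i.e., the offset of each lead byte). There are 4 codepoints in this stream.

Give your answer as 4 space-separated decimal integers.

Byte[0]=F0: 4-byte lead, need 3 cont bytes. acc=0x0
Byte[1]=90: continuation. acc=(acc<<6)|0x10=0x10
Byte[2]=BA: continuation. acc=(acc<<6)|0x3A=0x43A
Byte[3]=9A: continuation. acc=(acc<<6)|0x1A=0x10E9A
Completed: cp=U+10E9A (starts at byte 0)
Byte[4]=EF: 3-byte lead, need 2 cont bytes. acc=0xF
Byte[5]=9E: continuation. acc=(acc<<6)|0x1E=0x3DE
Byte[6]=9D: continuation. acc=(acc<<6)|0x1D=0xF79D
Completed: cp=U+F79D (starts at byte 4)
Byte[7]=E2: 3-byte lead, need 2 cont bytes. acc=0x2
Byte[8]=88: continuation. acc=(acc<<6)|0x08=0x88
Byte[9]=BF: continuation. acc=(acc<<6)|0x3F=0x223F
Completed: cp=U+223F (starts at byte 7)
Byte[10]=E9: 3-byte lead, need 2 cont bytes. acc=0x9
Byte[11]=98: continuation. acc=(acc<<6)|0x18=0x258
Byte[12]=A7: continuation. acc=(acc<<6)|0x27=0x9627
Completed: cp=U+9627 (starts at byte 10)

Answer: 0 4 7 10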